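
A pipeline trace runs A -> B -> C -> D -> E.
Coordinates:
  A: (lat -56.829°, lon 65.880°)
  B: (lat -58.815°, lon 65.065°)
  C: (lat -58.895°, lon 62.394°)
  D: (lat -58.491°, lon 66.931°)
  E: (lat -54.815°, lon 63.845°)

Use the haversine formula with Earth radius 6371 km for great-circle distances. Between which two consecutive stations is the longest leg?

Leg distances:
A→B: 226.0 km
B→C: 153.9 km
C→D: 265.9 km
D→E: 450.1 km
The longest leg is D–E at 450.1 km.

D–E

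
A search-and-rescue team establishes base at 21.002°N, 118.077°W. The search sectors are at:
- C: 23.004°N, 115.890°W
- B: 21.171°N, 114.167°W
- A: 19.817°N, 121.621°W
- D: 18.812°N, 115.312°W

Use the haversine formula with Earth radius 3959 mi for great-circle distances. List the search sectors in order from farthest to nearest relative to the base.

B, A, D, C

Distances from the base:
B 21.171°N, 114.167°W: 252.3 mi
A 19.817°N, 121.621°W: 243.7 mi
D 18.812°N, 115.312°W: 234.9 mi
C 23.004°N, 115.890°W: 196.9 mi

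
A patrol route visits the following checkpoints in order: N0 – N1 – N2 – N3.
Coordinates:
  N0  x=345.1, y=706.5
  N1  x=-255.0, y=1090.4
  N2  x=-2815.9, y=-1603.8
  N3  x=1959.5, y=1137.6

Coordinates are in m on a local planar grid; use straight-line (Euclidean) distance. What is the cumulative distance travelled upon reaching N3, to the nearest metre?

Leg distances:
N0→N1: 712.4 m  (cumulative 712.4 m)
N1→N2: 3717.1 m  (cumulative 4429.5 m)
N2→N3: 5506.3 m  (cumulative 9935.8 m)
Cumulative distance at N3 ≈ 9936 m.

9936 m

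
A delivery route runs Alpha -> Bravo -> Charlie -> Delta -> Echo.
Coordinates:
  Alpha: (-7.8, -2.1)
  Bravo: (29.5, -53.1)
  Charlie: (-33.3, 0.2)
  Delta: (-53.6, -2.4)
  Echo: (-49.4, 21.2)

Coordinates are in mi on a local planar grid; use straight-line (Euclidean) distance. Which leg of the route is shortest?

Leg distances:
Alpha→Bravo: 63.2 mi
Bravo→Charlie: 82.4 mi
Charlie→Delta: 20.5 mi
Delta→Echo: 24.0 mi
The shortest leg is Charlie–Delta at 20.5 mi.

Charlie–Delta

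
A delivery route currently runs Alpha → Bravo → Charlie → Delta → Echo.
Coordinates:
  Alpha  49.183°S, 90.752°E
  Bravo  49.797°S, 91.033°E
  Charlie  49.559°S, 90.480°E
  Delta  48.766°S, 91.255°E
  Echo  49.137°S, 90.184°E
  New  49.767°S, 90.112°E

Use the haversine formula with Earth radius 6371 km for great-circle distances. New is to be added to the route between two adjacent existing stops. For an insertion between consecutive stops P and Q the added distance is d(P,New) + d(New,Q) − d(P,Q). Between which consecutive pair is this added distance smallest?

between Bravo and Charlie

Added distance for inserting New between each consecutive pair:
Alpha–Bravo: 74.7 km
Bravo–Charlie: 53.6 km
Charlie–Delta: 69.3 km
Delta–Echo: 120.6 km
Smallest added distance is 53.6 km, inserting between Bravo and Charlie.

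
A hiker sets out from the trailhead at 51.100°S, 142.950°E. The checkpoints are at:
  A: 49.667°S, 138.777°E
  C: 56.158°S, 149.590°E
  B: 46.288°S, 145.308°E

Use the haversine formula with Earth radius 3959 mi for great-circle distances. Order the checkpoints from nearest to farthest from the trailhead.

Computing each great-circle distance from 51.100°S, 142.950°E:
A 49.667°S, 138.777°E: 208.8 mi
B 46.288°S, 145.308°E: 349.4 mi
C 56.158°S, 149.590°E: 442.5 mi

A, B, C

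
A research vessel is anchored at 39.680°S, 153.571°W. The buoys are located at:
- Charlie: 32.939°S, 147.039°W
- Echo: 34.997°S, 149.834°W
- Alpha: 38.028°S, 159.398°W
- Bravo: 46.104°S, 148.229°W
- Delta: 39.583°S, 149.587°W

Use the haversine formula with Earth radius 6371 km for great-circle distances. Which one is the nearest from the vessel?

Distances from the vessel (39.680°S, 153.571°W):
Delta: 341.3 km
Alpha: 536.8 km
Echo: 616.5 km
Bravo: 836.0 km
Charlie: 950.4 km
The nearest is Delta at 341.3 km.

Delta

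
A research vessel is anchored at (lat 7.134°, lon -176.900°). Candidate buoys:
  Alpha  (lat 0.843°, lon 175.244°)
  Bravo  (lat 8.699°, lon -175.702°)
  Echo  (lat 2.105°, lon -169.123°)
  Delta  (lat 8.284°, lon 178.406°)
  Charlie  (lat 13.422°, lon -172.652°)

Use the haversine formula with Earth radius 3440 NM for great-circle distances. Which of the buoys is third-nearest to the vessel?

Distance to each, sorted:
Bravo: 117.9 NM
Delta: 287.7 NM
Charlie: 453.2 NM
Echo: 554.6 NM
Alpha: 603.2 NM
The third-nearest is Charlie at 453.2 NM.

Charlie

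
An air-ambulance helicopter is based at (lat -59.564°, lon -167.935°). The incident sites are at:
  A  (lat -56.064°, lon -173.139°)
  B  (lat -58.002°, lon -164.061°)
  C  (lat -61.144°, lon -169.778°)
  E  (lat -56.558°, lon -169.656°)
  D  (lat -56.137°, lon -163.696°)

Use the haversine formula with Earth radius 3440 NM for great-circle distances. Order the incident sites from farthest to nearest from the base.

A, D, E, B, C

Distance from the base at (lat -59.564°, lon -167.935°) to each:
A (lat -56.064°, lon -173.139°): 267.9 NM
D (lat -56.137°, lon -163.696°): 246.2 NM
E (lat -56.558°, lon -169.656°): 188.6 NM
B (lat -58.002°, lon -164.061°): 152.7 NM
C (lat -61.144°, lon -169.778°): 109.5 NM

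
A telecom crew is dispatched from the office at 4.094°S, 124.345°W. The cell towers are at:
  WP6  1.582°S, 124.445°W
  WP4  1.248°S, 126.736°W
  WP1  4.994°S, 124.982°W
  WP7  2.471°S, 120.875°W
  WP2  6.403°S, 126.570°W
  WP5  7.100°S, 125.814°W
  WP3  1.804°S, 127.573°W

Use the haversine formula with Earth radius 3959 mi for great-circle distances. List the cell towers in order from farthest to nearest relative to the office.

Computing each great-circle distance from 4.094°S, 124.345°W:
WP3 1.804°S, 127.573°W: 273.2 mi
WP7 2.471°S, 120.875°W: 264.3 mi
WP4 1.248°S, 126.736°W: 256.7 mi
WP5 7.100°S, 125.814°W: 231.0 mi
WP2 6.403°S, 126.570°W: 221.1 mi
WP6 1.582°S, 124.445°W: 173.7 mi
WP1 4.994°S, 124.982°W: 76.1 mi

WP3, WP7, WP4, WP5, WP2, WP6, WP1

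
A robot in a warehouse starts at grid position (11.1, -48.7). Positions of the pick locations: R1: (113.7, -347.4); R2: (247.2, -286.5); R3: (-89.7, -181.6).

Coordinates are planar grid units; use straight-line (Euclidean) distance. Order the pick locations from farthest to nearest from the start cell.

R2, R1, R3

Distances from the start cell:
R2 (247.2, -286.5): 335.1
R1 (113.7, -347.4): 315.8
R3 (-89.7, -181.6): 166.8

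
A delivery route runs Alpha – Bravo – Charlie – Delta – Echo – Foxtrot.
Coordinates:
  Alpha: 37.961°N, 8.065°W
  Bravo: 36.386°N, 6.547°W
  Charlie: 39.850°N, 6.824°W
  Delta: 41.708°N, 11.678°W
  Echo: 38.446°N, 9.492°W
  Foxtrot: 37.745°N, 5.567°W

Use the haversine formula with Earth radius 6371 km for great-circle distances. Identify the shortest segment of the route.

Alpha–Bravo

Leg distances:
Alpha→Bravo: 220.8 km
Bravo→Charlie: 385.9 km
Charlie→Delta: 457.9 km
Delta→Echo: 407.6 km
Echo→Foxtrot: 352.2 km
The shortest leg is Alpha–Bravo at 220.8 km.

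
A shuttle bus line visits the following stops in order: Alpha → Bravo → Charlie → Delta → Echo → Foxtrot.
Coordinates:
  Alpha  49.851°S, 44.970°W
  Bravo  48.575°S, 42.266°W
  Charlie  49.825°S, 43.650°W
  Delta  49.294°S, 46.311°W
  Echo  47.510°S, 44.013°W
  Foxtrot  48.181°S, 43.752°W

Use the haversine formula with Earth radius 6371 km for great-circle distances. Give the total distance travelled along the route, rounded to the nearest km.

953 km

Leg distances:
Alpha→Bravo: 242.3 km  (cumulative 242.3 km)
Bravo→Charlie: 171.5 km  (cumulative 413.8 km)
Charlie→Delta: 200.8 km  (cumulative 614.6 km)
Delta→Echo: 261.0 km  (cumulative 875.6 km)
Echo→Foxtrot: 77.1 km  (cumulative 952.7 km)
Total route length ≈ 953 km.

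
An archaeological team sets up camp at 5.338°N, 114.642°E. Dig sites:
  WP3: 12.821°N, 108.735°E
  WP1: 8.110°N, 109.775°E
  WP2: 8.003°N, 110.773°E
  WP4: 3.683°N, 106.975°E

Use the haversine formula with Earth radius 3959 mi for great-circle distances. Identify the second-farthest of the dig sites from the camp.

Distances from the camp (5.338°N, 114.642°E):
WP3: 655.4 mi
WP4: 540.3 mi
WP1: 385.0 mi
WP2: 323.1 mi
The second-farthest is WP4 at 540.3 mi.

WP4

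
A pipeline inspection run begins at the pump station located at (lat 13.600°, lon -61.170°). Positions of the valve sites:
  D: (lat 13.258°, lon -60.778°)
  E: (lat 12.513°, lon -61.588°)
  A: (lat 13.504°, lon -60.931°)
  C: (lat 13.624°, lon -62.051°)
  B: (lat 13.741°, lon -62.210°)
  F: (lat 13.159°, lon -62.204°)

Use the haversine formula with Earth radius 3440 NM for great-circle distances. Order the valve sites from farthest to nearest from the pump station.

E, F, B, C, D, A

Distance from the pump station at (lat 13.600°, lon -61.170°) to each:
E (lat 12.513°, lon -61.588°): 69.7 NM
F (lat 13.159°, lon -62.204°): 65.9 NM
B (lat 13.741°, lon -62.210°): 61.3 NM
C (lat 13.624°, lon -62.051°): 51.4 NM
D (lat 13.258°, lon -60.778°): 30.8 NM
A (lat 13.504°, lon -60.931°): 15.1 NM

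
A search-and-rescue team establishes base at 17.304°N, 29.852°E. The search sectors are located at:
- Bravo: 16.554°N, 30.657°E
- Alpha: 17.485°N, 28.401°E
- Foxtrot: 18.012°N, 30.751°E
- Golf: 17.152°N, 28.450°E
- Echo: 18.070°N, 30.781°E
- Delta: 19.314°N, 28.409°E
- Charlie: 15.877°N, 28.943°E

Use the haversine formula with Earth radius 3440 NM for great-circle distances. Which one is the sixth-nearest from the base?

Charlie

Distances from the base (17.304°N, 29.852°E):
Bravo: 64.5 NM
Foxtrot: 66.7 NM
Echo: 70.3 NM
Golf: 80.9 NM
Alpha: 83.8 NM
Charlie: 100.4 NM
Delta: 146.0 NM
The sixth-nearest is Charlie at 100.4 NM.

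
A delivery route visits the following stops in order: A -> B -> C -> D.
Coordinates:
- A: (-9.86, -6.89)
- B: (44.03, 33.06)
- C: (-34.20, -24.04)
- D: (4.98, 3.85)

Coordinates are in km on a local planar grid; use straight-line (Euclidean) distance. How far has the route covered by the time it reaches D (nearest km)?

212 km

Leg distances:
A→B: 67.1 km  (cumulative 67.1 km)
B→C: 96.9 km  (cumulative 163.9 km)
C→D: 48.1 km  (cumulative 212.0 km)
Cumulative distance at D ≈ 212 km.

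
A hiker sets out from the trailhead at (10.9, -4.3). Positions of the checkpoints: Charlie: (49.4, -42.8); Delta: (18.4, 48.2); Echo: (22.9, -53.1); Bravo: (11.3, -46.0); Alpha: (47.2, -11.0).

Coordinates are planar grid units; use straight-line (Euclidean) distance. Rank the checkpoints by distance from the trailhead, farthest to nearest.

Distances from the trailhead:
Charlie (49.4, -42.8): 54.4
Delta (18.4, 48.2): 53.0
Echo (22.9, -53.1): 50.3
Bravo (11.3, -46.0): 41.7
Alpha (47.2, -11.0): 36.9

Charlie, Delta, Echo, Bravo, Alpha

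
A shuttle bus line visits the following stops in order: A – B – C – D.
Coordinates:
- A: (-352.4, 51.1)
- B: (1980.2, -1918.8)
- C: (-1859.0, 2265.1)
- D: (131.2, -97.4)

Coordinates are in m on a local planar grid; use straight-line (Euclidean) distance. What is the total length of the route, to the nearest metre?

11821 m

Leg distances:
A→B: 3053.1 m  (cumulative 3053.1 m)
B→C: 5678.4 m  (cumulative 8731.5 m)
C→D: 3089.1 m  (cumulative 11820.6 m)
Total route length ≈ 11821 m.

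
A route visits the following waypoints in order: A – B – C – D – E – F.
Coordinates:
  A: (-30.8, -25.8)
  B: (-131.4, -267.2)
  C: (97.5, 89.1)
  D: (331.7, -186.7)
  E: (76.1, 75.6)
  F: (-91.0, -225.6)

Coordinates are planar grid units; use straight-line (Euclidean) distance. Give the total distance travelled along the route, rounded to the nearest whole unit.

1758

Leg distances:
A→B: 261.5  (cumulative 261.5)
B→C: 423.5  (cumulative 685.0)
C→D: 361.8  (cumulative 1046.8)
D→E: 366.2  (cumulative 1413.1)
E→F: 344.4  (cumulative 1757.5)
Total route length ≈ 1758.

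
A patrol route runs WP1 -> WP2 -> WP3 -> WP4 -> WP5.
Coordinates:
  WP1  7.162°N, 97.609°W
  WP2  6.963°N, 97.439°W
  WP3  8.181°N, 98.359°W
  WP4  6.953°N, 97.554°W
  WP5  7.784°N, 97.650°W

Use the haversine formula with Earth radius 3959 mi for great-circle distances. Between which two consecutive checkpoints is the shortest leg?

Leg distances:
WP1→WP2: 18.0 mi
WP2→WP3: 105.1 mi
WP3→WP4: 101.2 mi
WP4→WP5: 57.8 mi
The shortest leg is WP1–WP2 at 18.0 mi.

WP1–WP2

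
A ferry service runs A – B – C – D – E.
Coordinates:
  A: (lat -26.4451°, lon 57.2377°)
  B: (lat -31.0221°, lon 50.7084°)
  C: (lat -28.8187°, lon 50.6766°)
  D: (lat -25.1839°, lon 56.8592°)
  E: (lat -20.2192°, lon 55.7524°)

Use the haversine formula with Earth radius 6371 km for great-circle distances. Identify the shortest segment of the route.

Leg distances:
A→B: 814.7 km
B→C: 245.0 km
C→D: 733.7 km
D→E: 563.6 km
The shortest leg is B–C at 245.0 km.

B–C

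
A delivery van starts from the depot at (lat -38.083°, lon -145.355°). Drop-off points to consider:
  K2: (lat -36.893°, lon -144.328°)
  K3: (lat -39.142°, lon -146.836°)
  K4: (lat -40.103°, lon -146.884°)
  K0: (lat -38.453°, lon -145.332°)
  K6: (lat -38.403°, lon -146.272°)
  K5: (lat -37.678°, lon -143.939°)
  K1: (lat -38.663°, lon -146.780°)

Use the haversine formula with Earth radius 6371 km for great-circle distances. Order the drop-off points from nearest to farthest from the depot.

Distance from the depot at (lat -38.083°, lon -145.355°) to each:
K0 (lat -38.453°, lon -145.332°): 41.2 km
K6 (lat -38.403°, lon -146.272°): 87.6 km
K5 (lat -37.678°, lon -143.939°): 132.2 km
K1 (lat -38.663°, lon -146.780°): 140.0 km
K2 (lat -36.893°, lon -144.328°): 160.4 km
K3 (lat -39.142°, lon -146.836°): 174.4 km
K4 (lat -40.103°, lon -146.884°): 260.5 km

K0, K6, K5, K1, K2, K3, K4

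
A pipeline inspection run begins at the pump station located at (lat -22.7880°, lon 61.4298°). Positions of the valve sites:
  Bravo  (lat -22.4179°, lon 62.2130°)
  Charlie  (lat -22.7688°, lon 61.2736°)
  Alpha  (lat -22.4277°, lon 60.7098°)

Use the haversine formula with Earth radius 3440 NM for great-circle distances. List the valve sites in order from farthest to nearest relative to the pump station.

Distance from the pump station at (lat -22.7880°, lon 61.4298°) to each:
Bravo (lat -22.4179°, lon 62.2130°): 48.8 NM
Alpha (lat -22.4277°, lon 60.7098°): 45.4 NM
Charlie (lat -22.7688°, lon 61.2736°): 8.7 NM

Bravo, Alpha, Charlie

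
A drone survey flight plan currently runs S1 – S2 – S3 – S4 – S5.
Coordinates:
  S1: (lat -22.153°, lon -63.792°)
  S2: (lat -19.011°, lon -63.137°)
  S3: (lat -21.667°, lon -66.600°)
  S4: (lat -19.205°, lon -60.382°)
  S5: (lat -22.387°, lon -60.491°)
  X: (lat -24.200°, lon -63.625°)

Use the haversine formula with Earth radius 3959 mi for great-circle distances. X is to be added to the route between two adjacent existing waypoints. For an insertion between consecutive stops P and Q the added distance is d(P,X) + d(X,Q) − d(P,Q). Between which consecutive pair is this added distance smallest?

between S3 and S4

Added distance for inserting X between each consecutive pair:
S1–S2: 280.6 mi
S2–S3: 327.9 mi
S3–S4: 223.8 mi
S4–S5: 418.1 mi
Smallest added distance is 223.8 mi, inserting between S3 and S4.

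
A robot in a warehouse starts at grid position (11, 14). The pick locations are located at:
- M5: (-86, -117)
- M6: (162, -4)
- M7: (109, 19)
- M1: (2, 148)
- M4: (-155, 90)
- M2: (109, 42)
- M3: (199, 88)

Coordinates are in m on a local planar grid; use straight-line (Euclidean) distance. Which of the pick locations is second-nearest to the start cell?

M2

Distances from the start cell ((11, 14)):
M7: 98.1 m
M2: 101.9 m
M1: 134.3 m
M6: 152.1 m
M5: 163.0 m
M4: 182.6 m
M3: 202.0 m
The second-nearest is M2 at 101.9 m.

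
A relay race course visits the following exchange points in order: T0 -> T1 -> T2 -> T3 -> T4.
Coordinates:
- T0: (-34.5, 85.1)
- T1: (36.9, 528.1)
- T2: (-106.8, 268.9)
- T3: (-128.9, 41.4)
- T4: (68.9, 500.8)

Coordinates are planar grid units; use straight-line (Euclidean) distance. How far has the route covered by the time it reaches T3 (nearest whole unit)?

Leg distances:
T0→T1: 448.7  (cumulative 448.7)
T1→T2: 296.4  (cumulative 745.1)
T2→T3: 228.6  (cumulative 973.7)
Cumulative distance at T3 ≈ 974.

974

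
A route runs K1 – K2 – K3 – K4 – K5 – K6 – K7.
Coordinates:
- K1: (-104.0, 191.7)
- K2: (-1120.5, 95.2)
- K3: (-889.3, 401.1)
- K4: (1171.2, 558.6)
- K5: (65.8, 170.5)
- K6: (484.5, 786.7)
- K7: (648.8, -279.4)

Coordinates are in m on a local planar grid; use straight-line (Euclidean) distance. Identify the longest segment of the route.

K3–K4

Leg distances:
K1→K2: 1021.1 m
K2→K3: 383.4 m
K3→K4: 2066.5 m
K4→K5: 1171.6 m
K5→K6: 745.0 m
K6→K7: 1078.7 m
The longest leg is K3–K4 at 2066.5 m.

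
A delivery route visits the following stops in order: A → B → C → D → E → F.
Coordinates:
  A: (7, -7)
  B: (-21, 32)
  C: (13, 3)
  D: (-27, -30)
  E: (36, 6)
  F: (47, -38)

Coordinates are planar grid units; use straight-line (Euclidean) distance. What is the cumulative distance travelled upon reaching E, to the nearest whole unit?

Leg distances:
A→B: 48.0  (cumulative 48.0)
B→C: 44.7  (cumulative 92.7)
C→D: 51.9  (cumulative 144.6)
D→E: 72.6  (cumulative 217.1)
Cumulative distance at E ≈ 217.

217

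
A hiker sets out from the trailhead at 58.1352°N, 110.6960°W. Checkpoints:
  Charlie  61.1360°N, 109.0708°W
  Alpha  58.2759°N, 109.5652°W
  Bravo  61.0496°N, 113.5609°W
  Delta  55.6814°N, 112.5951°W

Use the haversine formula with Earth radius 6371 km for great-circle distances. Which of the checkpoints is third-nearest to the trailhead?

Charlie

Distances from the trailhead (58.1352°N, 110.6960°W):
Alpha: 68.1 km
Delta: 296.2 km
Charlie: 345.9 km
Bravo: 361.9 km
The third-nearest is Charlie at 345.9 km.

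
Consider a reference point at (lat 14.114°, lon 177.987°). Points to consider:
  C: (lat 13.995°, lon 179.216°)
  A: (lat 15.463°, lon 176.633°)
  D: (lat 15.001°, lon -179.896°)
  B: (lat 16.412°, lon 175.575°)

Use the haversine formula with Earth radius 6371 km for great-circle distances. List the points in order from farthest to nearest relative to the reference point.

Distance from the reference point at (lat 14.114°, lon 177.987°) to each:
B (lat 16.412°, lon 175.575°): 363.6 km
D (lat 15.001°, lon -179.896°): 248.3 km
A (lat 15.463°, lon 176.633°): 209.0 km
C (lat 13.995°, lon 179.216°): 133.2 km

B, D, A, C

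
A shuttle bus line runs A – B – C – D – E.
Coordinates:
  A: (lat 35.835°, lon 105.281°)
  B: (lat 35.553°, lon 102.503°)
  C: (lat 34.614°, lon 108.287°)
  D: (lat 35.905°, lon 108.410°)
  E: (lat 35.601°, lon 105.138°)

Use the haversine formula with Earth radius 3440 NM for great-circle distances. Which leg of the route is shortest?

C–D

Leg distances:
A→B: 136.5 NM
B→C: 289.7 NM
C→D: 77.7 NM
D→E: 160.5 NM
The shortest leg is C–D at 77.7 NM.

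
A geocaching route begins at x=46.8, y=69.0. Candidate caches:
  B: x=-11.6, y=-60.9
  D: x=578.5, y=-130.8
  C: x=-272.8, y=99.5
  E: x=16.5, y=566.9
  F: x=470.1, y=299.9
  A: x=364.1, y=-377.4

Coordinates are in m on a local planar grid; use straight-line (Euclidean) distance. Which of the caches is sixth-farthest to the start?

Distance to each, sorted:
D: 568.0 m
A: 547.7 m
E: 498.8 m
F: 482.2 m
C: 321.1 m
B: 142.4 m
The sixth-farthest is B at 142.4 m.

B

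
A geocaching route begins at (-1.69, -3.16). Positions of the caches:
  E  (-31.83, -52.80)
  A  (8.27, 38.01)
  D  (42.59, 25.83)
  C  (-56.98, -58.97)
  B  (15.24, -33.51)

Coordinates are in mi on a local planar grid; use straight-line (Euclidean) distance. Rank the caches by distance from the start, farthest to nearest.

Distance from the start at (-1.69, -3.16) to each:
C (-56.98, -58.97): 78.6 mi
E (-31.83, -52.80): 58.1 mi
D (42.59, 25.83): 52.9 mi
A (8.27, 38.01): 42.4 mi
B (15.24, -33.51): 34.8 mi

C, E, D, A, B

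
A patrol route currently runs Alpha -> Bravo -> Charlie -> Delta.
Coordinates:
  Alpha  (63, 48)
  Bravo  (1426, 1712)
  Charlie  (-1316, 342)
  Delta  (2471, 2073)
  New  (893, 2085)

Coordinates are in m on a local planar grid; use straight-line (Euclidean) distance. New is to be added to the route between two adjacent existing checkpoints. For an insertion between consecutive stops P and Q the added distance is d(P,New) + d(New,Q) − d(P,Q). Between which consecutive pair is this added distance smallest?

Added distance for inserting New between each consecutive pair:
Alpha–Bravo: 699.2 m
Bravo–Charlie: 399.2 m
Charlie–Delta: 228.0 m
Smallest added distance is 228.0 m, inserting between Charlie and Delta.

between Charlie and Delta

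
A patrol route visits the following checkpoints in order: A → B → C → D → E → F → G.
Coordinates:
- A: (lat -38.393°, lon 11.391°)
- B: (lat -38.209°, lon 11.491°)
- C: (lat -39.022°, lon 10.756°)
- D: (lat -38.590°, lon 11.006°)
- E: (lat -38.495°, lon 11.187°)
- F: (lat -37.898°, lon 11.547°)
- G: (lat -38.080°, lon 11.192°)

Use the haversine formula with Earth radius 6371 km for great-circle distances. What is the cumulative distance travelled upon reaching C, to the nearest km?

Leg distances:
A→B: 22.2 km  (cumulative 22.2 km)
B→C: 110.7 km  (cumulative 132.9 km)
Cumulative distance at C ≈ 133 km.

133 km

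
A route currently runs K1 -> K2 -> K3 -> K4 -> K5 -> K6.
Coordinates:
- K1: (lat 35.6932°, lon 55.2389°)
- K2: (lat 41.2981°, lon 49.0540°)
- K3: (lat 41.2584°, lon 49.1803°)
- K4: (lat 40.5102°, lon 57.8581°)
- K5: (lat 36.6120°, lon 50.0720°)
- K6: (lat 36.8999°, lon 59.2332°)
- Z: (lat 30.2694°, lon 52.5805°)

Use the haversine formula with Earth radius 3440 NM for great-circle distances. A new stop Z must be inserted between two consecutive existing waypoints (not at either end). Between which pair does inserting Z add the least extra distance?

between K5 and K6

Added distance for inserting Z between each consecutive pair:
K1–K2: 591.6 NM
K2–K3: 1357.8 NM
K3–K4: 950.4 NM
K4–K5: 633.7 NM
K5–K6: 478.6 NM
Smallest added distance is 478.6 NM, inserting between K5 and K6.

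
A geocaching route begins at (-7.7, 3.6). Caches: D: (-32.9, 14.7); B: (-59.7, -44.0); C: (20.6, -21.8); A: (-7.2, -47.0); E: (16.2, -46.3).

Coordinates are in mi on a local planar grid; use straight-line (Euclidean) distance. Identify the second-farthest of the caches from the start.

E

Distances from the start ((-7.7, 3.6)):
B: 70.5 mi
E: 55.3 mi
A: 50.6 mi
C: 38.0 mi
D: 27.5 mi
The second-farthest is E at 55.3 mi.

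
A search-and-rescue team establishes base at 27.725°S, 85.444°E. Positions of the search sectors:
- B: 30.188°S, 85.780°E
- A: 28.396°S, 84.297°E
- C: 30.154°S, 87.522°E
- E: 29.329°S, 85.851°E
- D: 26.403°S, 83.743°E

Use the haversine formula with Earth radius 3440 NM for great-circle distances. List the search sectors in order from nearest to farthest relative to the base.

A, E, D, B, C

Distance from the base at 27.725°S, 85.444°E to each:
A 28.396°S, 84.297°E: 72.9 NM
E 29.329°S, 85.851°E: 98.7 NM
D 26.403°S, 83.743°E: 120.7 NM
B 30.188°S, 85.780°E: 148.9 NM
C 30.154°S, 87.522°E: 182.2 NM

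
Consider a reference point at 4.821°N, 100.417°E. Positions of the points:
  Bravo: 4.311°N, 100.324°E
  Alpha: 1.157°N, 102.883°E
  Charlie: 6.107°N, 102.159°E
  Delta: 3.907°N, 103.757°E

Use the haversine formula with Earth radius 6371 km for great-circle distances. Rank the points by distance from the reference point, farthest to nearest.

Distance from the reference point at 4.821°N, 100.417°E to each:
Alpha 1.157°N, 102.883°E: 490.9 km
Delta 3.907°N, 103.757°E: 384.0 km
Charlie 6.107°N, 102.159°E: 240.1 km
Bravo 4.311°N, 100.324°E: 57.6 km

Alpha, Delta, Charlie, Bravo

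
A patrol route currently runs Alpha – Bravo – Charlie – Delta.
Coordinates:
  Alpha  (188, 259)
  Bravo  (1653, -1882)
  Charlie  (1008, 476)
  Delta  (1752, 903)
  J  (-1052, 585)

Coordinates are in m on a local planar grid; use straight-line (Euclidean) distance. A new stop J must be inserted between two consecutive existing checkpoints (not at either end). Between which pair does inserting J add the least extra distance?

between Alpha and Bravo

Added distance for inserting J between each consecutive pair:
Alpha–Bravo: 2348.9 m
Bravo–Charlie: 3279.3 m
Charlie–Delta: 4027.0 m
Smallest added distance is 2348.9 m, inserting between Alpha and Bravo.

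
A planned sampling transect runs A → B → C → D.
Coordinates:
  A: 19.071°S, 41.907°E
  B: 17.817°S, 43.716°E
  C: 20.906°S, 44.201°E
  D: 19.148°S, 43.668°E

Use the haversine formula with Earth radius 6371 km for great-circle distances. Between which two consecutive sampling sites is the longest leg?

Leg distances:
A→B: 236.3 km
B→C: 347.2 km
C→D: 203.3 km
The longest leg is B–C at 347.2 km.

B–C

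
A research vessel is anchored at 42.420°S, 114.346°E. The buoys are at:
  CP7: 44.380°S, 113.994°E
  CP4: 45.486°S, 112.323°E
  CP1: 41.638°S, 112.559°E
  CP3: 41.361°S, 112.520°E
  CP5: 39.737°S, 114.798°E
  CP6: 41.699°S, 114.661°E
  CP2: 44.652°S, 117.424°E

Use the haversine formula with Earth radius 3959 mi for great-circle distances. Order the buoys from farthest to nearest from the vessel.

Computing each great-circle distance from 42.420°S, 114.346°E:
CP4 45.486°S, 112.323°E: 234.5 mi
CP2 44.652°S, 117.424°E: 218.0 mi
CP5 39.737°S, 114.798°E: 186.9 mi
CP7 44.380°S, 113.994°E: 136.6 mi
CP3 41.361°S, 112.520°E: 119.1 mi
CP1 41.638°S, 112.559°E: 106.4 mi
CP6 41.699°S, 114.661°E: 52.4 mi

CP4, CP2, CP5, CP7, CP3, CP1, CP6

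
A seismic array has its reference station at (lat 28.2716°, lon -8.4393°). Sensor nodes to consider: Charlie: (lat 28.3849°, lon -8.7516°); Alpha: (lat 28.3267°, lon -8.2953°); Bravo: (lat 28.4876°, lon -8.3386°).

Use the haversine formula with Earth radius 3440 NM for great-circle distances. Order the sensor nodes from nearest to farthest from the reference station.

Alpha, Bravo, Charlie

Computing each great-circle distance from (lat 28.2716°, lon -8.4393°):
Alpha (lat 28.3267°, lon -8.2953°): 8.3 NM
Bravo (lat 28.4876°, lon -8.3386°): 14.0 NM
Charlie (lat 28.3849°, lon -8.7516°): 17.9 NM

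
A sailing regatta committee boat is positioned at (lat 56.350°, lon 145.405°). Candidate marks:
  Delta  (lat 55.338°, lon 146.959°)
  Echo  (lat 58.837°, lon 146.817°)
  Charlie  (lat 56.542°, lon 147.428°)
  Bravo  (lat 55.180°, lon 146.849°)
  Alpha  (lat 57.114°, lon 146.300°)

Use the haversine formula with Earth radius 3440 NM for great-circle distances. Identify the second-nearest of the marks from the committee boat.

Charlie

Distances from the committee boat ((lat 56.350°, lon 145.405°)):
Alpha: 54.5 NM
Charlie: 68.1 NM
Delta: 80.2 NM
Bravo: 85.5 NM
Echo: 156.1 NM
The second-nearest is Charlie at 68.1 NM.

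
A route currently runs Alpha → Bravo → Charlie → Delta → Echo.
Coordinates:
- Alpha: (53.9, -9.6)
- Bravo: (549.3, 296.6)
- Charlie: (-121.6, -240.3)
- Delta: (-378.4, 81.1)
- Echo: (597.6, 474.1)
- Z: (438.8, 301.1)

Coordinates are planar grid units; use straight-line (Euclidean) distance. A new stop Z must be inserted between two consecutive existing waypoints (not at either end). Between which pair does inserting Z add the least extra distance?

Added distance for inserting Z between each consecutive pair:
Alpha–Bravo: 22.9
Bravo–Charlie: 30.5
Charlie–Delta: 1214.1
Delta–Echo: 29.0
Smallest added distance is 22.9, inserting between Alpha and Bravo.

between Alpha and Bravo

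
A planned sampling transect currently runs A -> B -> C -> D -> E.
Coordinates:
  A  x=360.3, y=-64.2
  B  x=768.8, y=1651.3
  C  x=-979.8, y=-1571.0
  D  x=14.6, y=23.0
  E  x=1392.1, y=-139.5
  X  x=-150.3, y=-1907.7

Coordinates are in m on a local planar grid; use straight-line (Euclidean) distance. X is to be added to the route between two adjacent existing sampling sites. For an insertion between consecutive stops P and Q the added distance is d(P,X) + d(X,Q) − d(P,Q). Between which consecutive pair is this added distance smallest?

between B and C

Added distance for inserting X between each consecutive pair:
A–B: 3825.2 m
B–C: 904.8 m
C–D: 954.2 m
D–E: 2897.1 m
Smallest added distance is 904.8 m, inserting between B and C.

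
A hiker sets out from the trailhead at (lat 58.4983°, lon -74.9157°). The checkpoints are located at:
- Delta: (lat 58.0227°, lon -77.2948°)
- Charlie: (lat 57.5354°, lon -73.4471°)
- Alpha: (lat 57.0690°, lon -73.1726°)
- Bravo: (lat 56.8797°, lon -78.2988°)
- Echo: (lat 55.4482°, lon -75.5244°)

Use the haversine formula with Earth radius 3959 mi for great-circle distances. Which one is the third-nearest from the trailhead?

Distances from the trailhead ((lat 58.4983°, lon -74.9157°)):
Charlie: 85.5 mi
Delta: 92.5 mi
Alpha: 117.8 mi
Bravo: 167.7 mi
Echo: 212.0 mi
The third-nearest is Alpha at 117.8 mi.

Alpha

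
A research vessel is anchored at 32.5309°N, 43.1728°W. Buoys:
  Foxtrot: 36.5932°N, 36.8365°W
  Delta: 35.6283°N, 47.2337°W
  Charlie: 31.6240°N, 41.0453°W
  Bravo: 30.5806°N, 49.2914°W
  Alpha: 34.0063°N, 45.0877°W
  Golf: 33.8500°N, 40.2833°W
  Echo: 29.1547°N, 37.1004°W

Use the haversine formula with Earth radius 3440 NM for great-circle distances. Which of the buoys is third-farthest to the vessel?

Distance to each, sorted:
Foxtrot: 396.9 NM
Echo: 372.8 NM
Bravo: 334.2 NM
Delta: 274.5 NM
Golf: 165.4 NM
Alpha: 130.7 NM
Charlie: 121.2 NM
The third-farthest is Bravo at 334.2 NM.

Bravo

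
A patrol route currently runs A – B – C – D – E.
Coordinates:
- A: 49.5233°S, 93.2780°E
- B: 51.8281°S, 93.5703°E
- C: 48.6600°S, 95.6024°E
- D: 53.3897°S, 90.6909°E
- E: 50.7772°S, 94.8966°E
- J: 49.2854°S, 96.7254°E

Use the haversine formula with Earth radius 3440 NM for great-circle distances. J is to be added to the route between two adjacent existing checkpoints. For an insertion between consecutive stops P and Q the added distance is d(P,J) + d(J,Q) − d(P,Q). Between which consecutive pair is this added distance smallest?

Added distance for inserting J between each consecutive pair:
A–B: 191.0 NM
B–C: 46.8 NM
C–D: 53.4 NM
D–E: 227.8 NM
Smallest added distance is 46.8 NM, inserting between B and C.

between B and C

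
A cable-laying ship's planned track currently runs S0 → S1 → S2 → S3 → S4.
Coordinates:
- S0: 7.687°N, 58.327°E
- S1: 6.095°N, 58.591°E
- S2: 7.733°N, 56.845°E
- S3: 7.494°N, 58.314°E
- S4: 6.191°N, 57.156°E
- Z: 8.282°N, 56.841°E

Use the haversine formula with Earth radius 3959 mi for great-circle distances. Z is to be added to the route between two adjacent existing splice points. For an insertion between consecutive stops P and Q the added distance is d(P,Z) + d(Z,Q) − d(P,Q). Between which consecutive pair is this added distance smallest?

between S2 and S3

Added distance for inserting Z between each consecutive pair:
S0–S1: 191.1 mi
S1–S2: 66.1 mi
S2–S3: 50.6 mi
S3–S4: 140.6 mi
Smallest added distance is 50.6 mi, inserting between S2 and S3.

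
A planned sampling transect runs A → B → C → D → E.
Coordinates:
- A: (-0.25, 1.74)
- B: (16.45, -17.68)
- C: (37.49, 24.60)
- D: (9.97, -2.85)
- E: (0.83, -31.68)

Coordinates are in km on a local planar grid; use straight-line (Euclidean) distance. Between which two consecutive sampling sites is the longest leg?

B–C

Leg distances:
A→B: 25.6 km
B→C: 47.2 km
C→D: 38.9 km
D→E: 30.2 km
The longest leg is B–C at 47.2 km.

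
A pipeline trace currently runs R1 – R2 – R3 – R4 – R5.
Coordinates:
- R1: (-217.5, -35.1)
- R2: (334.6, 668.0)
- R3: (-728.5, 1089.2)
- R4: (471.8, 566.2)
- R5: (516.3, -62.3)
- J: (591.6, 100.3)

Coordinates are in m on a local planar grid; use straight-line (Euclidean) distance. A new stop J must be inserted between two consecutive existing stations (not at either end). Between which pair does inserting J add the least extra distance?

between R4 and R5

Added distance for inserting J between each consecutive pair:
R1–R2: 549.6 m
R2–R3: 1129.1 m
R3–R4: 821.2 m
R4–R5: 30.2 m
Smallest added distance is 30.2 m, inserting between R4 and R5.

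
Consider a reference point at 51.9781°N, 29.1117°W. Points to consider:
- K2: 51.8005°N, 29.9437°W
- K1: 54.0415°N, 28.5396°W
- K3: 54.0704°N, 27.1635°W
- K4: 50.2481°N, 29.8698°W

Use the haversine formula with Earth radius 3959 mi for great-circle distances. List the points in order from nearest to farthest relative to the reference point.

K2, K4, K1, K3

Distance from the reference point at 51.9781°N, 29.1117°W to each:
K2 51.8005°N, 29.9437°W: 37.5 mi
K4 50.2481°N, 29.8698°W: 124.0 mi
K1 54.0415°N, 28.5396°W: 144.5 mi
K3 54.0704°N, 27.1635°W: 165.7 mi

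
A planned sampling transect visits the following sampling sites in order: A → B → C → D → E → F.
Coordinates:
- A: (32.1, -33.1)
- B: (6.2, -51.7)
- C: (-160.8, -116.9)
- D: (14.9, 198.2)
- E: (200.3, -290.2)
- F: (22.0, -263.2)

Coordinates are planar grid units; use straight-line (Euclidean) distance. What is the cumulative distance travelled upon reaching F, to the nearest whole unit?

Leg distances:
A→B: 31.9  (cumulative 31.9)
B→C: 179.3  (cumulative 211.2)
C→D: 360.8  (cumulative 571.9)
D→E: 522.4  (cumulative 1094.3)
E→F: 180.3  (cumulative 1274.7)
Cumulative distance at F ≈ 1275.

1275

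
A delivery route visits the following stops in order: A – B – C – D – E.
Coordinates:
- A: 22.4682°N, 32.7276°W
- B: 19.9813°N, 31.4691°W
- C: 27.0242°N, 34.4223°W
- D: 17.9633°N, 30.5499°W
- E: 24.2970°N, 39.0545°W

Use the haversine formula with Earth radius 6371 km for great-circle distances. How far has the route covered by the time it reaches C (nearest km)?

Leg distances:
A→B: 305.7 km  (cumulative 305.7 km)
B→C: 838.9 km  (cumulative 1144.7 km)
Cumulative distance at C ≈ 1145 km.

1145 km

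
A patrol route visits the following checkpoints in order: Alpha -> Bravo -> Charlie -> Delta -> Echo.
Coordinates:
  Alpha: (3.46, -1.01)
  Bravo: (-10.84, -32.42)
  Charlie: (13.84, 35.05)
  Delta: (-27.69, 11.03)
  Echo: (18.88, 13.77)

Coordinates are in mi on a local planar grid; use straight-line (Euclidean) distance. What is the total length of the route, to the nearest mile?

201 mi

Leg distances:
Alpha→Bravo: 34.5 mi  (cumulative 34.5 mi)
Bravo→Charlie: 71.8 mi  (cumulative 106.4 mi)
Charlie→Delta: 48.0 mi  (cumulative 154.3 mi)
Delta→Echo: 46.7 mi  (cumulative 201.0 mi)
Total route length ≈ 201 mi.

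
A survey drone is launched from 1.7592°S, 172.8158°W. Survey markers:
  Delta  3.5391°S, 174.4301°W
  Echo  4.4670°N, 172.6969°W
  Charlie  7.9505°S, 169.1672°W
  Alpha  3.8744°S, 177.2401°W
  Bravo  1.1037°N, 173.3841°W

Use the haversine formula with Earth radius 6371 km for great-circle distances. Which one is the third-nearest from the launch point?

Distance to each, sorted:
Delta: 267.1 km
Bravo: 324.5 km
Alpha: 544.7 km
Echo: 692.4 km
Charlie: 798.3 km
The third-nearest is Alpha at 544.7 km.

Alpha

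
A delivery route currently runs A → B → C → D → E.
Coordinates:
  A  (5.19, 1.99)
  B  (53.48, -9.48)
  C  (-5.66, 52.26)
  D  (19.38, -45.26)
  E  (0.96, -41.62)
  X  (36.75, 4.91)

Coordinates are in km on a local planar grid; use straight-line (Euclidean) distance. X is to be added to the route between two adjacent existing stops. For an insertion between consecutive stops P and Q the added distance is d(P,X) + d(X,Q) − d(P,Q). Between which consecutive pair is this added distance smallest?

Added distance for inserting X between each consecutive pair:
A–B: 4.1 km
B–C: 0.1 km
C–D: 16.0 km
D–E: 93.0 km
Smallest added distance is 0.1 km, inserting between B and C.

between B and C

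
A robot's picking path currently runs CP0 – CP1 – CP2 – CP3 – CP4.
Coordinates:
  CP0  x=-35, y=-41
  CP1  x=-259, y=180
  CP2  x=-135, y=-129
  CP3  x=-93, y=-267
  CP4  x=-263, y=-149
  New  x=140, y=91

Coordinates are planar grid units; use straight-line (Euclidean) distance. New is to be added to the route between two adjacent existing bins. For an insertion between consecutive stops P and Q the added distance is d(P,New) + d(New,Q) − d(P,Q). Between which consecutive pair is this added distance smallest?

Added distance for inserting New between each consecutive pair:
CP0–CP1: 313.3
CP1–CP2: 428.0
CP2–CP3: 635.1
CP3–CP4: 689.3
Smallest added distance is 313.3, inserting between CP0 and CP1.

between CP0 and CP1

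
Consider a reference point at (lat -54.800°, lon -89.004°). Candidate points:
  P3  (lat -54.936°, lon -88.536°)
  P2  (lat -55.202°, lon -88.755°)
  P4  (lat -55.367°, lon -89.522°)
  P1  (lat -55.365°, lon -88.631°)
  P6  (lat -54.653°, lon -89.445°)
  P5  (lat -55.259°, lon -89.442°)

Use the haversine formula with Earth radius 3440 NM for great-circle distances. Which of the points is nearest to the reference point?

Distance to each, sorted:
P6: 17.7 NM
P3: 18.1 NM
P2: 25.6 NM
P5: 31.4 NM
P1: 36.3 NM
P4: 38.4 NM
The nearest is P6 at 17.7 NM.

P6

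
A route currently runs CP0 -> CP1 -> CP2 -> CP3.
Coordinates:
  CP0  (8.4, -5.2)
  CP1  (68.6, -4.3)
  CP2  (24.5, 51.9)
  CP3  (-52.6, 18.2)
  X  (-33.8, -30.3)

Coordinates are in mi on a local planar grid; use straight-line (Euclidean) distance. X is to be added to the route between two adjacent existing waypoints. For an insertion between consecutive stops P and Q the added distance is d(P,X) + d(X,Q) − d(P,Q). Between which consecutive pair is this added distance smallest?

between CP2 and CP3

Added distance for inserting X between each consecutive pair:
CP0–CP1: 94.5 mi
CP1–CP2: 135.0 mi
CP2–CP3: 68.6 mi
Smallest added distance is 68.6 mi, inserting between CP2 and CP3.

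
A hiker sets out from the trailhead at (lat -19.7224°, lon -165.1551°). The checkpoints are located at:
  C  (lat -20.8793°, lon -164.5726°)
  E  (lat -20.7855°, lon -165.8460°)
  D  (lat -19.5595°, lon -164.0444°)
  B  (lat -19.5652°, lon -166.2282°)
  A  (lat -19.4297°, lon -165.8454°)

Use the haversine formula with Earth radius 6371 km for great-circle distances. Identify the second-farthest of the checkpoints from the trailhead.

Distances from the trailhead ((lat -19.7224°, lon -165.1551°)):
C: 142.3 km
E: 138.5 km
D: 117.7 km
B: 113.7 km
A: 79.3 km
The second-farthest is E at 138.5 km.

E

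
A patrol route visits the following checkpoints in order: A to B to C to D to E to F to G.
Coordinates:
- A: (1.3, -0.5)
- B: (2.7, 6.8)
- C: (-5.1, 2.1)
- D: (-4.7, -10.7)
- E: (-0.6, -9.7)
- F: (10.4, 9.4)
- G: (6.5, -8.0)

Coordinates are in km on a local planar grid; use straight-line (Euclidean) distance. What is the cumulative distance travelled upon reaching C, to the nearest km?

17 km

Leg distances:
A→B: 7.4 km  (cumulative 7.4 km)
B→C: 9.1 km  (cumulative 16.5 km)
Cumulative distance at C ≈ 17 km.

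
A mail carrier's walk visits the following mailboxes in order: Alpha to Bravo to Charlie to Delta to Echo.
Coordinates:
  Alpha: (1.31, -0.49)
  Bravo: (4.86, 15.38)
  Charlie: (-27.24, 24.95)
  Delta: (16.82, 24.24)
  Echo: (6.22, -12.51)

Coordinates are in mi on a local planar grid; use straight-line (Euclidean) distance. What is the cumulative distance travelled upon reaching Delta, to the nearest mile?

94 mi

Leg distances:
Alpha→Bravo: 16.3 mi  (cumulative 16.3 mi)
Bravo→Charlie: 33.5 mi  (cumulative 49.8 mi)
Charlie→Delta: 44.1 mi  (cumulative 93.8 mi)
Cumulative distance at Delta ≈ 94 mi.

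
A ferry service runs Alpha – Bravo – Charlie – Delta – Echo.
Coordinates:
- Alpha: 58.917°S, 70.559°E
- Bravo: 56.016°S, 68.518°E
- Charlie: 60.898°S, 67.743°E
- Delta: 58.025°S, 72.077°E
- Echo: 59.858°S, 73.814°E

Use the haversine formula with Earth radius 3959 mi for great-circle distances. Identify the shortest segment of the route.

Leg distances:
Alpha→Bravo: 214.3 mi
Bravo→Charlie: 338.5 mi
Charlie→Delta: 250.0 mi
Delta→Echo: 141.0 mi
The shortest leg is Delta–Echo at 141.0 mi.

Delta–Echo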